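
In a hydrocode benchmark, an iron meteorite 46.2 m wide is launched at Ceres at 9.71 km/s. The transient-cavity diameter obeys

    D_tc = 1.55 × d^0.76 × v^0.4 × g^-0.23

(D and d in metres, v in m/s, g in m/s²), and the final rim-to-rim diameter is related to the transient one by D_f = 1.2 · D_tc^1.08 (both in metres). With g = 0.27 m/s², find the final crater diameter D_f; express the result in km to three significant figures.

D_f ≈ 3.27 km

v = 9710 m/s.
d^0.76 = 46.2^0.76 = 18.41
v^0.4 = 9710^0.4 = 39.34
g^-0.23 = 0.27^-0.23 = 1.351
D_tc = 1.55 × 18.41 × 39.34 × 1.351 = 1517 m
D_f = 1.2 × (1517)^1.08 = 3271 m
     = 3.271 km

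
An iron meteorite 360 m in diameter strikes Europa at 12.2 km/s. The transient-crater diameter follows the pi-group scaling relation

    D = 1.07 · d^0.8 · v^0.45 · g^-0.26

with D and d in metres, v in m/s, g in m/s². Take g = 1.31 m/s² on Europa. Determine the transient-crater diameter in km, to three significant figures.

In SI units: v = 12200 m/s.
d^0.8 = 360^0.8 = 110.9
v^0.45 = 12200^0.45 = 69.00
g^-0.26 = 1.31^-0.26 = 0.9322
D = 1.07 × 110.9 × 69.00 × 0.9322 = 7633 m
   = 7.633 km

D ≈ 7.63 km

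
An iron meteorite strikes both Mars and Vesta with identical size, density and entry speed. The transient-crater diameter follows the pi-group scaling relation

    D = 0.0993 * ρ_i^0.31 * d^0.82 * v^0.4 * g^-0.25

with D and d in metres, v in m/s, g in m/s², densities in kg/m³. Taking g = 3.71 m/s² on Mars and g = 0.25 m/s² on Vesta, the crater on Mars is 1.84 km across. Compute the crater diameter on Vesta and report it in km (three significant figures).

All impactor-dependent factors cancel in the ratio, leaving D_Vesta/D_Mars = (g_Vesta/g_Mars)^-0.25.
(0.25/3.71)^-0.25 = 0.06739^-0.25 = 1.963
D_Vesta = 1.963 × 1.84 km = 3.61 km

D ≈ 3.61 km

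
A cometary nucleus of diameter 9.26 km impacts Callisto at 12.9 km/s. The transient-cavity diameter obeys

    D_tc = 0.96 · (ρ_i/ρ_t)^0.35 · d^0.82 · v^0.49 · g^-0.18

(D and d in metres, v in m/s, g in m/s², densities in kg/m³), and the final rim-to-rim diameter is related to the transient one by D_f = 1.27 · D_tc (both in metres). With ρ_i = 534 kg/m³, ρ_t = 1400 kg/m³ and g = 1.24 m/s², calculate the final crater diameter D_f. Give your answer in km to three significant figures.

In SI: d = 9260 m, v = 12900 m/s.
(ρ_i/ρ_t)^0.35 = (534/1400)^0.35 = 0.7137
d^0.82 = 9260^0.82 = 1789
v^0.49 = 12900^0.49 = 103.3
g^-0.18 = 1.24^-0.18 = 0.9620
D_tc = 0.96 × 0.7137 × 1789 × 103.3 × 0.9620 = 1.218 × 10^5 m
D_f = 1.27 × 1.218 × 10^5 = 1.547 × 10^5 m
     = 154.7 km

D_f ≈ 155 km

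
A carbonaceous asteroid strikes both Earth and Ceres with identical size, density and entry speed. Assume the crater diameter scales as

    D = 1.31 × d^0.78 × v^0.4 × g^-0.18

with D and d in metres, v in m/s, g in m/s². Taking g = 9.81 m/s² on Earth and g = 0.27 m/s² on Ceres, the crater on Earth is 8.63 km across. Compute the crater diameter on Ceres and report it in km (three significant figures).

D ≈ 16.5 km

All impactor-dependent factors cancel in the ratio, leaving D_Ceres/D_Earth = (g_Ceres/g_Earth)^-0.18.
(0.27/9.81)^-0.18 = 0.02752^-0.18 = 1.909
D_Ceres = 1.909 × 8.63 km = 16.5 km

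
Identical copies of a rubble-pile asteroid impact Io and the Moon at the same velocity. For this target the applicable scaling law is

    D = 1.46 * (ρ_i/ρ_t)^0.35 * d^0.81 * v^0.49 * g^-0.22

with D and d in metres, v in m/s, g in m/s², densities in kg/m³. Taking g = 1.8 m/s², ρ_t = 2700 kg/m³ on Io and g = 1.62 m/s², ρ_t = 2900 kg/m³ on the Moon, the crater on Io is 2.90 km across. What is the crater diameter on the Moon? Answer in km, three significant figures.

The impactor-only factors (d, v, ρ_i) cancel in the ratio, leaving D_Moon/D_Io = (g_Moon/g_Io)^-0.22 · (ρ_t,Io/ρ_t,Moon)^0.35.
(1.62/1.8)^-0.22 = 0.9000^-0.22 = 1.023
(2700/2900)^0.35 = 0.9310^0.35 = 0.9753
Ratio = 1.023 × 0.9753 = 0.9977
D_Moon = 0.9977 × 2.90 km = 2.89 km

D ≈ 2.89 km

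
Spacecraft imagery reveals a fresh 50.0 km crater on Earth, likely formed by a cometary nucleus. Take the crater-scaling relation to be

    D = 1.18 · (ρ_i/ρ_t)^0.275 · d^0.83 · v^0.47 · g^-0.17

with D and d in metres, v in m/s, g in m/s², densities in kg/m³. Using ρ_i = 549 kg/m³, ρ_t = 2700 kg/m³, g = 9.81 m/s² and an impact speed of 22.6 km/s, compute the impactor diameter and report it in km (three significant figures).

Rearranging for d: d = [D / (1.18 · (549/2700)^0.275 · 22600^0.47 · 9.81^-0.17)]^(1/0.83).
D = 50000 m.
(549/2700)^0.275 = 0.6453
22600^0.47 = 111.3
9.81^-0.17 = 0.6783
Denominator = 1.18 × 0.6453 × 111.3 × 0.6783 = 57.49
D / 57.49 = 50000 / 57.49 = 869.7
d = 869.7^(1/0.83) = 869.7^1.2048 = 3478 m

d ≈ 3.48 km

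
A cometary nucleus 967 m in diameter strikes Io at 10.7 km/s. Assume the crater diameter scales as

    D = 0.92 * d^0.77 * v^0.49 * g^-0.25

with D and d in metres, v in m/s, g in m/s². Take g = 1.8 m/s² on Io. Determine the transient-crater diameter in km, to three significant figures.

In SI units: v = 10700 m/s.
d^0.77 = 967^0.77 = 199.0
v^0.49 = 10700^0.49 = 94.28
g^-0.25 = 1.8^-0.25 = 0.8633
D = 0.92 × 199.0 × 94.28 × 0.8633 = 14901 m
   = 14.90 km

D ≈ 14.9 km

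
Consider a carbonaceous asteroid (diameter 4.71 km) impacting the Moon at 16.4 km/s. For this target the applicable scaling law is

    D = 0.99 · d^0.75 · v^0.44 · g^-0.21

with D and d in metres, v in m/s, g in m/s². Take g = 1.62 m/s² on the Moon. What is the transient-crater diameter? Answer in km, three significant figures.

D ≈ 36.4 km

In SI units: d = 4710 m, v = 16400 m/s.
d^0.75 = 4710^0.75 = 568.5
v^0.44 = 16400^0.44 = 71.54
g^-0.21 = 1.62^-0.21 = 0.9037
D = 0.99 × 568.5 × 71.54 × 0.9037 = 36386 m
   = 36.39 km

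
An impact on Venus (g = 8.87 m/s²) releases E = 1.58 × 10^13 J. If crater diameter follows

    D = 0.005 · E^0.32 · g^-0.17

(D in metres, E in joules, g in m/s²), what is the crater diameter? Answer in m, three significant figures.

E^0.32 = (1.58 × 10^13)^0.32 = 1.673 × 10^4
g^-0.17 = 8.87^-0.17 = 0.6900
D = 0.005 × 1.673 × 10^4 × 0.6900 = 57.72 m

D ≈ 57.7 m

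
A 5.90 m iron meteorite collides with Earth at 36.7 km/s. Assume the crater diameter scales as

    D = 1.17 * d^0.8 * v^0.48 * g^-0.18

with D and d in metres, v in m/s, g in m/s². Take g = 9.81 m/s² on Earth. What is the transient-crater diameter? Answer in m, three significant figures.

D ≈ 498 m

In SI units: v = 36700 m/s.
d^0.8 = 5.9^0.8 = 4.137
v^0.48 = 36700^0.48 = 155.3
g^-0.18 = 9.81^-0.18 = 0.6630
D = 1.17 × 4.137 × 155.3 × 0.6630 = 498.4 m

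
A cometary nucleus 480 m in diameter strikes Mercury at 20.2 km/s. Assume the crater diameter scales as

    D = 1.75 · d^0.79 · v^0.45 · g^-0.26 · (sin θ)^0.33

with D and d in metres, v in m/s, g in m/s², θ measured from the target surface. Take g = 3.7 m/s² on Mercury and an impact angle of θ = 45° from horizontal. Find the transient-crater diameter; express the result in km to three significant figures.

D ≈ 12.6 km

In SI units: v = 20200 m/s.
d^0.79 = 480^0.79 = 131.3
v^0.45 = 20200^0.45 = 86.58
g^-0.26 = 3.7^-0.26 = 0.7117
(sin 45°)^0.33 = 0.7071^0.33 = 0.8919
D = 1.75 × 131.3 × 86.58 × 0.7117 × 0.8919 = 12628 m
   = 12.63 km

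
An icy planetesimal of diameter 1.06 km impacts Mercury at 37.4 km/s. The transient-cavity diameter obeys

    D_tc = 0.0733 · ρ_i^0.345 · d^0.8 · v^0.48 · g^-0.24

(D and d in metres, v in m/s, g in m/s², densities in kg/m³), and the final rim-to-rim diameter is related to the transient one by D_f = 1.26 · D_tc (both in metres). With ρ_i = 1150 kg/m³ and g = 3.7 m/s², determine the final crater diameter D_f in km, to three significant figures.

D_f ≈ 31.6 km

In SI: d = 1060 m, v = 37400 m/s.
ρ_i^0.345 = 1150^0.345 = 11.37
d^0.8 = 1060^0.8 = 263.2
v^0.48 = 37400^0.48 = 156.7
g^-0.24 = 3.7^-0.24 = 0.7305
D_tc = 0.0733 × 11.37 × 263.2 × 156.7 × 0.7305 = 25110 m
D_f = 1.26 × 25110 = 31639 m
     = 31.64 km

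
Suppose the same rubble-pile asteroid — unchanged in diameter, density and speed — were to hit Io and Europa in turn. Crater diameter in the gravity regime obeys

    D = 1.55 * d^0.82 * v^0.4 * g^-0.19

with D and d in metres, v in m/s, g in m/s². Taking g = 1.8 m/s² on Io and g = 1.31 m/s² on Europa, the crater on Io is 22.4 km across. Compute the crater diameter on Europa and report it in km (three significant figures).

All impactor-dependent factors cancel in the ratio, leaving D_Europa/D_Io = (g_Europa/g_Io)^-0.19.
(1.31/1.8)^-0.19 = 0.7278^-0.19 = 1.062
D_Europa = 1.062 × 22.4 km = 23.8 km

D ≈ 23.8 km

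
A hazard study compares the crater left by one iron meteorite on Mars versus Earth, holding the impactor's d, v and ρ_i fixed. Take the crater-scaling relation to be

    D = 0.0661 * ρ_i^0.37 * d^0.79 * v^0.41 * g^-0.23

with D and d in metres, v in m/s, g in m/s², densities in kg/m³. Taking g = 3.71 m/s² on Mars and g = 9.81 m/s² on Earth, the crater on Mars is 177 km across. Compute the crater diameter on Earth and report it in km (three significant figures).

D ≈ 142 km

All impactor-dependent factors cancel in the ratio, leaving D_Earth/D_Mars = (g_Earth/g_Mars)^-0.23.
(9.81/3.71)^-0.23 = 2.644^-0.23 = 0.7996
D_Earth = 0.7996 × 177 km = 142 km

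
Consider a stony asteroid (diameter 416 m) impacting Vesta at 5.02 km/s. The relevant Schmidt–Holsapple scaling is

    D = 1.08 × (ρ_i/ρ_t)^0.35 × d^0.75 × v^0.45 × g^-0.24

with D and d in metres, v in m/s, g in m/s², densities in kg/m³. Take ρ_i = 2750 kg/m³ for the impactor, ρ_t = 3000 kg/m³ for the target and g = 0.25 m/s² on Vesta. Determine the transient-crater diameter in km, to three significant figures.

D ≈ 6.23 km

In SI units: v = 5020 m/s.
(ρ_i/ρ_t)^0.35 = (2750/3000)^0.35 = 0.9700
d^0.75 = 416^0.75 = 92.11
v^0.45 = 5020^0.45 = 46.27
g^-0.24 = 0.25^-0.24 = 1.395
D = 1.08 × 0.9700 × 92.11 × 46.27 × 1.395 = 6228 m
   = 6.228 km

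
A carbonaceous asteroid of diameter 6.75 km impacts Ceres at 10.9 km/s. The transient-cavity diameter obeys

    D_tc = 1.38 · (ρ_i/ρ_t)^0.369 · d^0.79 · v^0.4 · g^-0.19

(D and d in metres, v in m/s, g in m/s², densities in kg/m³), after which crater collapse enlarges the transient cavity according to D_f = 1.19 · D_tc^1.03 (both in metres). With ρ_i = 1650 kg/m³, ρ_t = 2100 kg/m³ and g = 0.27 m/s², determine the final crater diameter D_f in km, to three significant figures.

In SI: d = 6750 m, v = 10900 m/s.
(ρ_i/ρ_t)^0.369 = (1650/2100)^0.369 = 0.9149
d^0.79 = 6750^0.79 = 1060
v^0.4 = 10900^0.4 = 41.21
g^-0.19 = 0.27^-0.19 = 1.282
D_tc = 1.38 × 0.9149 × 1060 × 41.21 × 1.282 = 70700 m
D_f = 1.19 × (70700)^1.03 = 1.176 × 10^5 m
     = 117.6 km

D_f ≈ 118 km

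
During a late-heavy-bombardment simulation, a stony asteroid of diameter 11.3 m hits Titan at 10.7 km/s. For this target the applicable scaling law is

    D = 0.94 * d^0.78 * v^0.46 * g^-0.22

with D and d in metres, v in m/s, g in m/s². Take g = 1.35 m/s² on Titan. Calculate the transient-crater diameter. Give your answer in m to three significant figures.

In SI units: v = 10700 m/s.
d^0.78 = 11.3^0.78 = 6.628
v^0.46 = 10700^0.46 = 71.37
g^-0.22 = 1.35^-0.22 = 0.9361
D = 0.94 × 6.628 × 71.37 × 0.9361 = 416.2 m

D ≈ 416 m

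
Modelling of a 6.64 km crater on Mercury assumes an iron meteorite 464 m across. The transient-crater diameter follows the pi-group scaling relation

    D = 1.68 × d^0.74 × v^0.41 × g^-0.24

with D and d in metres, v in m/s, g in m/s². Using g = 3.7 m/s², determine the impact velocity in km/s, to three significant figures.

Rearranging for v: v = [D / (1.68 · 464^0.74 · 3.7^-0.24)]^(1/0.41).
D = 6640 m.
464^0.74 = 94.02
3.7^-0.24 = 0.7305
Denominator = 1.68 × 94.02 × 0.7305 = 115.4
D / 115.4 = 6640 / 115.4 = 57.54
v = 57.54^(1/0.41) = 57.54^2.439 = 19614 m/s

v ≈ 19.6 km/s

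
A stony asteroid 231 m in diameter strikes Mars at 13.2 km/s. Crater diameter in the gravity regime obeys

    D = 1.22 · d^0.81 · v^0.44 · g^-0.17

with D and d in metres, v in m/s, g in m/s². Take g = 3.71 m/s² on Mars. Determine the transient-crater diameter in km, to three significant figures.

D ≈ 5.21 km

In SI units: v = 13200 m/s.
d^0.81 = 231^0.81 = 82.13
v^0.44 = 13200^0.44 = 65.02
g^-0.17 = 3.71^-0.17 = 0.8002
D = 1.22 × 82.13 × 65.02 × 0.8002 = 5213 m
   = 5.213 km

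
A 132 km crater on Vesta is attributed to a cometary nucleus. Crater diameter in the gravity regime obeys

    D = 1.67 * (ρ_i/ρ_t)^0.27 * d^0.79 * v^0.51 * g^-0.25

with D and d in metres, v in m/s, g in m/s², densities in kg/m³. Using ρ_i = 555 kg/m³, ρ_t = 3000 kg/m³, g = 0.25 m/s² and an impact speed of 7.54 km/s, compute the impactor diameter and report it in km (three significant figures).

Rearranging for d: d = [D / (1.67 · (555/3000)^0.27 · 7540^0.51 · 0.25^-0.25)]^(1/0.79).
D = 132000 m.
(555/3000)^0.27 = 0.6341
7540^0.51 = 94.94
0.25^-0.25 = 1.414
Denominator = 1.67 × 0.6341 × 94.94 × 1.414 = 142.2
D / 142.2 = 132000 / 142.2 = 928.3
d = 928.3^(1/0.79) = 928.3^1.2658 = 5708 m

d ≈ 5.71 km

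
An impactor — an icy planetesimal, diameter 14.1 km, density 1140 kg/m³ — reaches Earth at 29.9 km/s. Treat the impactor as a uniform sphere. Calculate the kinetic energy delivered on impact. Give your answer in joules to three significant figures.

d = 14100 m; v = 29900 m/s.
Mass m = (π/6) ρ d³ = (π/6) × 1140 × (14100)³ = 1.673 × 10^15 kg
E = ½ m v² = 0.5 × 1.673 × 10^15 × (29900)² = 7.478 × 10^23 J

E ≈ 7.48 × 10^23 J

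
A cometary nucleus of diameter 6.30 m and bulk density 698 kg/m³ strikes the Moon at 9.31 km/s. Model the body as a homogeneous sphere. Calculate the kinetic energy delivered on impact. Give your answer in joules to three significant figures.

E ≈ 3.96 × 10^12 J

v = 9310 m/s.
Mass m = (π/6) ρ d³ = (π/6) × 698 × (6.3)³ = 9.139 × 10^4 kg
E = ½ m v² = 0.5 × 9.139 × 10^4 × (9310)² = 3.961 × 10^12 J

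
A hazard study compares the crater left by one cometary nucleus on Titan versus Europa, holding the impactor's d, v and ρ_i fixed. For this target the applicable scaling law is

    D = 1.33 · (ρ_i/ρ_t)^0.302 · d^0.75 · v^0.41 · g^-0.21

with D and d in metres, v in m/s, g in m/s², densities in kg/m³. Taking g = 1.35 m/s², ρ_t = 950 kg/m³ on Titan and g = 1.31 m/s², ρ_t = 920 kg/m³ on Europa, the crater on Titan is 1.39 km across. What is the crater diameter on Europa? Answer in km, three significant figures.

D ≈ 1.41 km

The impactor-only factors (d, v, ρ_i) cancel in the ratio, leaving D_Europa/D_Titan = (g_Europa/g_Titan)^-0.21 · (ρ_t,Titan/ρ_t,Europa)^0.302.
(1.31/1.35)^-0.21 = 0.9704^-0.21 = 1.006
(950/920)^0.302 = 1.033^0.302 = 1.010
Ratio = 1.006 × 1.010 = 1.016
D_Europa = 1.016 × 1.39 km = 1.41 km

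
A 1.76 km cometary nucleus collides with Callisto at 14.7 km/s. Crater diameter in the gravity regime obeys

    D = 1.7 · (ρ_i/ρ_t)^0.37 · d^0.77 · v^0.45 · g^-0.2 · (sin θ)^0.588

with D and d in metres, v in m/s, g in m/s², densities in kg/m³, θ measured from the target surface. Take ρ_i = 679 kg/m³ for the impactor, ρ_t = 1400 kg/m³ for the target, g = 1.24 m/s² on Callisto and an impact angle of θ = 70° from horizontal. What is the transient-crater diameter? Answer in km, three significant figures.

In SI units: d = 1760 m, v = 14700 m/s.
(ρ_i/ρ_t)^0.37 = (679/1400)^0.37 = 0.7651
d^0.77 = 1760^0.77 = 315.5
v^0.45 = 14700^0.45 = 75.04
g^-0.2 = 1.24^-0.2 = 0.9579
(sin 70°)^0.588 = 0.9397^0.588 = 0.9641
D = 1.7 × 0.7651 × 315.5 × 75.04 × 0.9579 × 0.9641 = 28438 m
   = 28.44 km

D ≈ 28.4 km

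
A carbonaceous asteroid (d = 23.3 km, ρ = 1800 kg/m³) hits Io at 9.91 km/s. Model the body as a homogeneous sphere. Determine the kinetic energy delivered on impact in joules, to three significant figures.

d = 23300 m; v = 9910 m/s.
Mass m = (π/6) ρ d³ = (π/6) × 1800 × (23300)³ = 1.192 × 10^16 kg
E = ½ m v² = 0.5 × 1.192 × 10^16 × (9910)² = 5.853 × 10^23 J

E ≈ 5.85 × 10^23 J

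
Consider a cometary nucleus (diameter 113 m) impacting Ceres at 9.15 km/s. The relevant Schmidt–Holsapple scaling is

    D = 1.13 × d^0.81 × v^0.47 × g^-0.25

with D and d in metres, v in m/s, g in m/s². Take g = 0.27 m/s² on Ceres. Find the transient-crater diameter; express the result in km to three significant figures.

D ≈ 5.25 km

In SI units: v = 9150 m/s.
d^0.81 = 113^0.81 = 46.02
v^0.47 = 9150^0.47 = 72.76
g^-0.25 = 0.27^-0.25 = 1.387
D = 1.13 × 46.02 × 72.76 × 1.387 = 5248 m
   = 5.248 km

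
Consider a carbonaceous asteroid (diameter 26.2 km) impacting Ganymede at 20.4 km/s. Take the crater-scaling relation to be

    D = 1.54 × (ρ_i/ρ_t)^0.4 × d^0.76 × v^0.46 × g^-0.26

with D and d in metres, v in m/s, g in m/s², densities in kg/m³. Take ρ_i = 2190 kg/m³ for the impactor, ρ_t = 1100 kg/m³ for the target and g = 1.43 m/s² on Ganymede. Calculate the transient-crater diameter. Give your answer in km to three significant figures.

D ≈ 405 km

In SI units: d = 26200 m, v = 20400 m/s.
(ρ_i/ρ_t)^0.4 = (2190/1100)^0.4 = 1.317
d^0.76 = 26200^0.76 = 2280
v^0.46 = 20400^0.46 = 96.04
g^-0.26 = 1.43^-0.26 = 0.9112
D = 1.54 × 1.317 × 2280 × 96.04 × 0.9112 = 4.047 × 10^5 m
   = 404.7 km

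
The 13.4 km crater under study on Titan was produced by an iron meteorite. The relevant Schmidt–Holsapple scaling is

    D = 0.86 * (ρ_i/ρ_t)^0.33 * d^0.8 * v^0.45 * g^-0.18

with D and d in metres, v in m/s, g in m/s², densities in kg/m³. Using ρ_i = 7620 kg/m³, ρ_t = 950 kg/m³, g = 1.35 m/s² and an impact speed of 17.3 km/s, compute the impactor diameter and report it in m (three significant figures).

Rearranging for d: d = [D / (0.86 · (7620/950)^0.33 · 17300^0.45 · 1.35^-0.18)]^(1/0.8).
D = 13400 m.
(7620/950)^0.33 = 1.988
17300^0.45 = 80.75
1.35^-0.18 = 0.9474
Denominator = 0.86 × 1.988 × 80.75 × 0.9474 = 130.8
D / 130.8 = 13400 / 130.8 = 102.4
d = 102.4^(1/0.8) = 102.4^1.25 = 325.7 m

d ≈ 326 m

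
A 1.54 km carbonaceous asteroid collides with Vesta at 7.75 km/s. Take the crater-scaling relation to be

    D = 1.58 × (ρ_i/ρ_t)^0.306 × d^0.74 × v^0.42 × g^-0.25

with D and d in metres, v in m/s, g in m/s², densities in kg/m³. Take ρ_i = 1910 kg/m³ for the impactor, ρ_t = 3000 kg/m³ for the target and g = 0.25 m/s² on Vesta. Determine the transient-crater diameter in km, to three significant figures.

In SI units: d = 1540 m, v = 7750 m/s.
(ρ_i/ρ_t)^0.306 = (1910/3000)^0.306 = 0.8710
d^0.74 = 1540^0.74 = 228.4
v^0.42 = 7750^0.42 = 43.00
g^-0.25 = 0.25^-0.25 = 1.414
D = 1.58 × 0.8710 × 228.4 × 43.00 × 1.414 = 19111 m
   = 19.11 km

D ≈ 19.1 km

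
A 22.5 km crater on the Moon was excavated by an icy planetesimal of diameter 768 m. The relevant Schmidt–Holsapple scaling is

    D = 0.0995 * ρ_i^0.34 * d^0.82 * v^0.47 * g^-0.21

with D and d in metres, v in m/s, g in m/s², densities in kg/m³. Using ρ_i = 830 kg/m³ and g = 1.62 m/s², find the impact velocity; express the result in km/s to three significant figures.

v ≈ 21.9 km/s

Rearranging for v: v = [D / (0.0995 · 830^0.34 · 768^0.82 · 1.62^-0.21)]^(1/0.47).
D = 22500 m.
830^0.34 = 9.828
768^0.82 = 232.3
1.62^-0.21 = 0.9037
Denominator = 0.0995 × 9.828 × 232.3 × 0.9037 = 205.3
D / 205.3 = 22500 / 205.3 = 109.6
v = 109.6^(1/0.47) = 109.6^2.1277 = 21883 m/s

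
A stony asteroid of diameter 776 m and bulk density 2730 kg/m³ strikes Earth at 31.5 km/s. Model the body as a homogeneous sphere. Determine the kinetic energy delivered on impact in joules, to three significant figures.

E ≈ 3.31 × 10^20 J

v = 31500 m/s.
Mass m = (π/6) ρ d³ = (π/6) × 2730 × (776)³ = 6.680 × 10^11 kg
E = ½ m v² = 0.5 × 6.680 × 10^11 × (31500)² = 3.314 × 10^20 J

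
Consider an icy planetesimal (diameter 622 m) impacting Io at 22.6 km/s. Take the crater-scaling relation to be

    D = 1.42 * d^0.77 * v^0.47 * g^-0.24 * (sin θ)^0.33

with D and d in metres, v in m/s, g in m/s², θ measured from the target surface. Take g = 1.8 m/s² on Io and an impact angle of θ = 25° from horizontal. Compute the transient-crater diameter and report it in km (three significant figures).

D ≈ 14.6 km

In SI units: v = 22600 m/s.
d^0.77 = 622^0.77 = 141.7
v^0.47 = 22600^0.47 = 111.3
g^-0.24 = 1.8^-0.24 = 0.8684
(sin 25°)^0.33 = 0.4226^0.33 = 0.7526
D = 1.42 × 141.7 × 111.3 × 0.8684 × 0.7526 = 14637 m
   = 14.64 km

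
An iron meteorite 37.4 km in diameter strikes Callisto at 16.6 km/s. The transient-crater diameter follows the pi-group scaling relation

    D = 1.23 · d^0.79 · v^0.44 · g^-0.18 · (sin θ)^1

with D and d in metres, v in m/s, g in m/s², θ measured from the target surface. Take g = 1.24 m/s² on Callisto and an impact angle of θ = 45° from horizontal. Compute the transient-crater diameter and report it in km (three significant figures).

D ≈ 247 km

In SI units: d = 37400 m, v = 16600 m/s.
d^0.79 = 37400^0.79 = 4098
v^0.44 = 16600^0.44 = 71.92
g^-0.18 = 1.24^-0.18 = 0.9620
(sin 45°)^1 = 0.7071^1 = 0.7071
D = 1.23 × 4098 × 71.92 × 0.9620 × 0.7071 = 2.466 × 10^5 m
   = 246.6 km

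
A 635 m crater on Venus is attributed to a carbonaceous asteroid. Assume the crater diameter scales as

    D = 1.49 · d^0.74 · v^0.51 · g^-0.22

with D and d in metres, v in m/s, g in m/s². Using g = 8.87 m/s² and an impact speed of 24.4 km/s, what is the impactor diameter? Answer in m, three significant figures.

Rearranging for d: d = [D / (1.49 · 24400^0.51 · 8.87^-0.22)]^(1/0.74).
24400^0.51 = 172.8
8.87^-0.22 = 0.6187
Denominator = 1.49 × 172.8 × 0.6187 = 159.3
D / 159.3 = 635 / 159.3 = 3.986
d = 3.986^(1/0.74) = 3.986^1.3514 = 6.480 m

d ≈ 6.48 m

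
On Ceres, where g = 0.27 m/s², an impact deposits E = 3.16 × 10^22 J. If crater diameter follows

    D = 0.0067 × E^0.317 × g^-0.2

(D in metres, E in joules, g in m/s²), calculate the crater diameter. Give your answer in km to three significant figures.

D ≈ 118 km

E^0.317 = (3.16 × 10^22)^0.317 = 1.356 × 10^7
g^-0.2 = 0.27^-0.2 = 1.299
D = 0.0067 × 1.356 × 10^7 × 1.299 = 1.180 × 10^5 m
   = 118.0 km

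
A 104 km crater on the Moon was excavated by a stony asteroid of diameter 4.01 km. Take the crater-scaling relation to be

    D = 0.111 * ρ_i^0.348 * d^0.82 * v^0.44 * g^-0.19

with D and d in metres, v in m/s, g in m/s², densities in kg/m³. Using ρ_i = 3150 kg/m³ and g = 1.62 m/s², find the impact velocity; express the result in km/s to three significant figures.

Rearranging for v: v = [D / (0.111 · 3150^0.348 · 4010^0.82 · 1.62^-0.19)]^(1/0.44).
D = 104000 m.
3150^0.348 = 16.50
4010^0.82 = 900.7
1.62^-0.19 = 0.9124
Denominator = 0.111 × 16.50 × 900.7 × 0.9124 = 1505
D / 1505 = 104000 / 1505 = 69.10
v = 69.10^(1/0.44) = 69.10^2.2727 = 15156 m/s

v ≈ 15.2 km/s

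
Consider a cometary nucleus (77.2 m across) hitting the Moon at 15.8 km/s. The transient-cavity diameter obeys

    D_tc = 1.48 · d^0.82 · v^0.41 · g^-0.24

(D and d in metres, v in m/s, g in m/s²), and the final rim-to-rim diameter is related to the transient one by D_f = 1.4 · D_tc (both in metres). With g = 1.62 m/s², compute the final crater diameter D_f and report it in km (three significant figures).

v = 15800 m/s.
d^0.82 = 77.2^0.82 = 35.31
v^0.41 = 15800^0.41 = 52.66
g^-0.24 = 1.62^-0.24 = 0.8907
D_tc = 1.48 × 35.31 × 52.66 × 0.8907 = 2451 m
D_f = 1.4 × 2451 = 3431 m
     = 3.431 km

D_f ≈ 3.43 km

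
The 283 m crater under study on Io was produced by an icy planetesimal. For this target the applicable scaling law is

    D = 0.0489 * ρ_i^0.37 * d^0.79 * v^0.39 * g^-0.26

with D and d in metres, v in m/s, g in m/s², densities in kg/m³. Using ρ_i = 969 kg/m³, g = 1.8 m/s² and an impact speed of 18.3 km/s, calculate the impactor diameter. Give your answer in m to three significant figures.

Rearranging for d: d = [D / (0.0489 · 969^0.37 · 18300^0.39 · 1.8^-0.26)]^(1/0.79).
969^0.37 = 12.73
18300^0.39 = 45.96
1.8^-0.26 = 0.8583
Denominator = 0.0489 × 12.73 × 45.96 × 0.8583 = 24.56
D / 24.56 = 283 / 24.56 = 11.52
d = 11.52^(1/0.79) = 11.52^1.2658 = 22.06 m

d ≈ 22.1 m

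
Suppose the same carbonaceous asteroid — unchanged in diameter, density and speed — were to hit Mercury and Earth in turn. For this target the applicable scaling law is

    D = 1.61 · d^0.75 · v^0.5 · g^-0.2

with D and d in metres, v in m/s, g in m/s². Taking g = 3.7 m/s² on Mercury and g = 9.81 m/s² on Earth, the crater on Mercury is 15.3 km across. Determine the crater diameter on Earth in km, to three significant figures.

D ≈ 12.6 km

All impactor-dependent factors cancel in the ratio, leaving D_Earth/D_Mercury = (g_Earth/g_Mercury)^-0.2.
(9.81/3.7)^-0.2 = 2.651^-0.2 = 0.8228
D_Earth = 0.8228 × 15.3 km = 12.6 km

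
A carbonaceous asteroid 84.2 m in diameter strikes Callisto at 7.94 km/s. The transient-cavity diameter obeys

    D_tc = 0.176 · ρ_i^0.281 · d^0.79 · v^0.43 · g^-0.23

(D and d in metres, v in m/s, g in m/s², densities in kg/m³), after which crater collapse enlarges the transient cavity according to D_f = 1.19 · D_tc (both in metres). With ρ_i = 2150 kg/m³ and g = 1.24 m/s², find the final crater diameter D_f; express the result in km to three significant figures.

v = 7940 m/s.
ρ_i^0.281 = 2150^0.281 = 8.638
d^0.79 = 84.2^0.79 = 33.19
v^0.43 = 7940^0.43 = 47.53
g^-0.23 = 1.24^-0.23 = 0.9517
D_tc = 0.176 × 8.638 × 33.19 × 47.53 × 0.9517 = 2282 m
D_f = 1.19 × 2282 = 2716 m
     = 2.716 km

D_f ≈ 2.72 km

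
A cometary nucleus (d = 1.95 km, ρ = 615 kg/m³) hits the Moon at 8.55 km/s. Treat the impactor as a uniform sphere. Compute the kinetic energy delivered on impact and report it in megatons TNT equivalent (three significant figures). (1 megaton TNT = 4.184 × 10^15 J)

E ≈ 20900 Mt TNT

d = 1950 m; v = 8550 m/s.
Mass m = (π/6) ρ d³ = (π/6) × 615 × (1950)³ = 2.388 × 10^12 kg
E = ½ m v² = 0.5 × 2.388 × 10^12 × (8550)² = 8.728 × 10^19 J
   = 8.728 × 10^19 / 4.184×10^15 = 20860 Mt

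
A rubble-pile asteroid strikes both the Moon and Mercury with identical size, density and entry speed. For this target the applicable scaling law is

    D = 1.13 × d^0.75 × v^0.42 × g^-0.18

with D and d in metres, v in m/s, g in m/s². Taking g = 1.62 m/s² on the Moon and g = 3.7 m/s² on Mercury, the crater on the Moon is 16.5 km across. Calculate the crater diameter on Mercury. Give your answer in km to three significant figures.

All impactor-dependent factors cancel in the ratio, leaving D_Mercury/D_Moon = (g_Mercury/g_Moon)^-0.18.
(3.7/1.62)^-0.18 = 2.284^-0.18 = 0.8619
D_Mercury = 0.8619 × 16.5 km = 14.2 km

D ≈ 14.2 km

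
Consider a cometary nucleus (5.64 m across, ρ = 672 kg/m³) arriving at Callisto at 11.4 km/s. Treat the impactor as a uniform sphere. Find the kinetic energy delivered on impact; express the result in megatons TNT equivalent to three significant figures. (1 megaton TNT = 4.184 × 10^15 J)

v = 11400 m/s.
Mass m = (π/6) ρ d³ = (π/6) × 672 × (5.64)³ = 6.313 × 10^4 kg
E = ½ m v² = 0.5 × 6.313 × 10^4 × (11400)² = 4.102 × 10^12 J
   = 4.102 × 10^12 / 4.184×10^15 = 9.804 × 10^-4 Mt

E ≈ 9.80 × 10^-4 Mt TNT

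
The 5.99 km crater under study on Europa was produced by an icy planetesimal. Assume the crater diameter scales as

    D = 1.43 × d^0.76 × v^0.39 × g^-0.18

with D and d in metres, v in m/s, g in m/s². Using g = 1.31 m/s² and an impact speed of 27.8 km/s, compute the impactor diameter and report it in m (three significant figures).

d ≈ 326 m

Rearranging for d: d = [D / (1.43 · 27800^0.39 · 1.31^-0.18)]^(1/0.76).
D = 5990 m.
27800^0.39 = 54.10
1.31^-0.18 = 0.9526
Denominator = 1.43 × 54.10 × 0.9526 = 73.70
D / 73.70 = 5990 / 73.70 = 81.28
d = 81.28^(1/0.76) = 81.28^1.3158 = 326.0 m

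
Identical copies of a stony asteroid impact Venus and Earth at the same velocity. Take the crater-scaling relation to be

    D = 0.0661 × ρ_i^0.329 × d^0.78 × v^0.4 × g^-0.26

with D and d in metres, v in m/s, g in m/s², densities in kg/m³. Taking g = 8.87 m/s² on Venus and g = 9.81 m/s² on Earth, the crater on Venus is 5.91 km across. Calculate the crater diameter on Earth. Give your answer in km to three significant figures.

D ≈ 5.76 km

All impactor-dependent factors cancel in the ratio, leaving D_Earth/D_Venus = (g_Earth/g_Venus)^-0.26.
(9.81/8.87)^-0.26 = 1.106^-0.26 = 0.9741
D_Earth = 0.9741 × 5.91 km = 5.76 km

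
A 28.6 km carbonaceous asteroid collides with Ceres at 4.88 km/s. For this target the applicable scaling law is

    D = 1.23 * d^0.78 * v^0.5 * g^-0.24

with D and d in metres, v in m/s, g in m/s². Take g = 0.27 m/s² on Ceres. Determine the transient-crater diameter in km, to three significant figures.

D ≈ 352 km

In SI units: d = 28600 m, v = 4880 m/s.
d^0.78 = 28600^0.78 = 2992
v^0.5 = 4880^0.5 = 69.86
g^-0.24 = 0.27^-0.24 = 1.369
D = 1.23 × 2992 × 69.86 × 1.369 = 3.520 × 10^5 m
   = 352.0 km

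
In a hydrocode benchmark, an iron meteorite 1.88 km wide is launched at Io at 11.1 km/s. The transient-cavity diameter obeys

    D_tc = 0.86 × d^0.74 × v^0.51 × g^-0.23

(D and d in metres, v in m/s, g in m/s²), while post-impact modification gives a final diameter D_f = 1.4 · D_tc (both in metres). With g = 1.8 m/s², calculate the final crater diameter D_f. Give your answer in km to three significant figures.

D_f ≈ 32.2 km

In SI: d = 1880 m, v = 11100 m/s.
d^0.74 = 1880^0.74 = 264.8
v^0.51 = 11100^0.51 = 115.6
g^-0.23 = 1.8^-0.23 = 0.8735
D_tc = 0.86 × 264.8 × 115.6 × 0.8735 = 23000 m
D_f = 1.4 × 23000 = 32200 m
     = 32.20 km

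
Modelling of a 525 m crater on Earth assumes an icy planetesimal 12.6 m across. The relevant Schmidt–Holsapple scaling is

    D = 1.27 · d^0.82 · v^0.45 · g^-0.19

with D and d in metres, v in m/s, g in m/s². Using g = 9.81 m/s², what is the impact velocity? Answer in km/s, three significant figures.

v ≈ 16.9 km/s

Rearranging for v: v = [D / (1.27 · 12.6^0.82 · 9.81^-0.19)]^(1/0.45).
12.6^0.82 = 7.986
9.81^-0.19 = 0.6480
Denominator = 1.27 × 7.986 × 0.6480 = 6.572
D / 6.572 = 525 / 6.572 = 79.88
v = 79.88^(1/0.45) = 79.88^2.2222 = 16889 m/s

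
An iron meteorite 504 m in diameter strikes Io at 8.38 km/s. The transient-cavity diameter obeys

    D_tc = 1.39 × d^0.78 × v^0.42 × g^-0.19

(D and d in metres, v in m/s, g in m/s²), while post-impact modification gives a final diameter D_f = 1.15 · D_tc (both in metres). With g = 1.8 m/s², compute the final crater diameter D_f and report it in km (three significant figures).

v = 8380 m/s.
d^0.78 = 504^0.78 = 128.2
v^0.42 = 8380^0.42 = 44.44
g^-0.19 = 1.8^-0.19 = 0.8943
D_tc = 1.39 × 128.2 × 44.44 × 0.8943 = 7082 m
D_f = 1.15 × 7082 = 8144 m
     = 8.144 km

D_f ≈ 8.14 km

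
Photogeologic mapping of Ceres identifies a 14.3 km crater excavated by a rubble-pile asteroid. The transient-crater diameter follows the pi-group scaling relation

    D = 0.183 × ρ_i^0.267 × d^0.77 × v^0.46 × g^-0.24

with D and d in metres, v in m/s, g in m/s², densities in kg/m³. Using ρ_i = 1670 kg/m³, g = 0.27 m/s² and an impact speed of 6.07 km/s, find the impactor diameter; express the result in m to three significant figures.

Rearranging for d: d = [D / (0.183 · 1670^0.267 · 6070^0.46 · 0.27^-0.24)]^(1/0.77).
D = 14300 m.
1670^0.267 = 7.252
6070^0.46 = 54.99
0.27^-0.24 = 1.369
Denominator = 0.183 × 7.252 × 54.99 × 1.369 = 99.91
D / 99.91 = 14300 / 99.91 = 143.1
d = 143.1^(1/0.77) = 143.1^1.2987 = 630.3 m

d ≈ 630 m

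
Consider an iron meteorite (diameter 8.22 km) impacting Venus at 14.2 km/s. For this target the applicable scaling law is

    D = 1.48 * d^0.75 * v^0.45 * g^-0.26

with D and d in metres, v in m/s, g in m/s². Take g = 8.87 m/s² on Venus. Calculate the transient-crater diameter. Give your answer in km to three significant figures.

D ≈ 53.5 km

In SI units: d = 8220 m, v = 14200 m/s.
d^0.75 = 8220^0.75 = 863.3
v^0.45 = 14200^0.45 = 73.88
g^-0.26 = 8.87^-0.26 = 0.5669
D = 1.48 × 863.3 × 73.88 × 0.5669 = 53513 m
   = 53.51 km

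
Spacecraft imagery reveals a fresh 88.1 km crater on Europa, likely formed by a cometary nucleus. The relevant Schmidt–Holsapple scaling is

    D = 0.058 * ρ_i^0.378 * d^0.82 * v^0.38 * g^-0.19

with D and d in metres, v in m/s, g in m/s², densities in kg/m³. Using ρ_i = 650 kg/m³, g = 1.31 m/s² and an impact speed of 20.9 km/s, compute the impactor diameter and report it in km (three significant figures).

d ≈ 18.5 km

Rearranging for d: d = [D / (0.058 · 650^0.378 · 20900^0.38 · 1.31^-0.19)]^(1/0.82).
D = 88100 m.
650^0.378 = 11.57
20900^0.38 = 43.82
1.31^-0.19 = 0.9500
Denominator = 0.058 × 11.57 × 43.82 × 0.9500 = 27.94
D / 27.94 = 88100 / 27.94 = 3153
d = 3153^(1/0.82) = 3153^1.2195 = 18480 m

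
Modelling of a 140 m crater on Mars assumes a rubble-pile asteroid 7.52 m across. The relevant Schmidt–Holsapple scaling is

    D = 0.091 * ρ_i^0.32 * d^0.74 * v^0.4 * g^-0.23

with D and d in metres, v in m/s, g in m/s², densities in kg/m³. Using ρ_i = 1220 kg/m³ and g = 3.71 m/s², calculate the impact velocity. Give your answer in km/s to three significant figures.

Rearranging for v: v = [D / (0.091 · 1220^0.32 · 7.52^0.74 · 3.71^-0.23)]^(1/0.4).
1220^0.32 = 9.719
7.52^0.74 = 4.450
3.71^-0.23 = 0.7397
Denominator = 0.091 × 9.719 × 4.450 × 0.7397 = 2.911
D / 2.911 = 140 / 2.911 = 48.09
v = 48.09^(1/0.4) = 48.09^2.5 = 16038 m/s

v ≈ 16.0 km/s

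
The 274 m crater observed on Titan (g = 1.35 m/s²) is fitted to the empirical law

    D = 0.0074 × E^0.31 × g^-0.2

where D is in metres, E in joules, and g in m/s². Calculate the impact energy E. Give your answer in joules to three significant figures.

Rearranging: E = [D / (0.0074 · g^-0.2)]^(1/0.31).
g^-0.2 = 1.35^-0.2 = 0.9417
D / (0.0074 × 0.9417) = 274 / (6.969 × 10^-3) = 3.932 × 10^4
E = (3.932 × 10^4)^3.2258 = 6.627 × 10^14 J

E ≈ 6.63 × 10^14 J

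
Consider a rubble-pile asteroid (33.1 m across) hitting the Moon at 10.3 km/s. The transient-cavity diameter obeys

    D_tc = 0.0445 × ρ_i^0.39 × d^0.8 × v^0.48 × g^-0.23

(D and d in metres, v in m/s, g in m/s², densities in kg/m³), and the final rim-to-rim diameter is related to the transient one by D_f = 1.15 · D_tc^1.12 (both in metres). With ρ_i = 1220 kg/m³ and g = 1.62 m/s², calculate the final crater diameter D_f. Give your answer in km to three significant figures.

v = 10300 m/s.
ρ_i^0.39 = 1220^0.39 = 15.98
d^0.8 = 33.1^0.8 = 16.44
v^0.48 = 10300^0.48 = 84.36
g^-0.23 = 1.62^-0.23 = 0.8950
D_tc = 0.0445 × 15.98 × 16.44 × 84.36 × 0.8950 = 882.7 m
D_f = 1.15 × (882.7)^1.12 = 2291 m
     = 2.291 km

D_f ≈ 2.29 km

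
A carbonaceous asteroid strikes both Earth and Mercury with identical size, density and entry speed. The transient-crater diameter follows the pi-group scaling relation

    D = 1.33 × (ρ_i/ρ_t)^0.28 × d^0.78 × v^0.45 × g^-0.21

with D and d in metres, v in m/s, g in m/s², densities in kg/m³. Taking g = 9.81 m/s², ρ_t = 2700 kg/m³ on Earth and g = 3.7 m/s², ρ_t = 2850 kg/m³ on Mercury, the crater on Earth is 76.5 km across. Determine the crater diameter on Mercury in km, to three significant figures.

D ≈ 92.5 km

The impactor-only factors (d, v, ρ_i) cancel in the ratio, leaving D_Mercury/D_Earth = (g_Mercury/g_Earth)^-0.21 · (ρ_t,Earth/ρ_t,Mercury)^0.28.
(3.7/9.81)^-0.21 = 0.3772^-0.21 = 1.227
(2700/2850)^0.28 = 0.9474^0.28 = 0.9850
Ratio = 1.227 × 0.9850 = 1.209
D_Mercury = 1.209 × 76.5 km = 92.5 km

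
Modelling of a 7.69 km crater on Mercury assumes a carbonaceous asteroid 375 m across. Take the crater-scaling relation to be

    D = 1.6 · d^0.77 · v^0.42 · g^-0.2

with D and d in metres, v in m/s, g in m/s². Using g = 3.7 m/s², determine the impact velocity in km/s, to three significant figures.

Rearranging for v: v = [D / (1.6 · 375^0.77 · 3.7^-0.2)]^(1/0.42).
D = 7690 m.
375^0.77 = 95.94
3.7^-0.2 = 0.7698
Denominator = 1.6 × 95.94 × 0.7698 = 118.2
D / 118.2 = 7690 / 118.2 = 65.06
v = 65.06^(1/0.42) = 65.06^2.381 = 20773 m/s

v ≈ 20.8 km/s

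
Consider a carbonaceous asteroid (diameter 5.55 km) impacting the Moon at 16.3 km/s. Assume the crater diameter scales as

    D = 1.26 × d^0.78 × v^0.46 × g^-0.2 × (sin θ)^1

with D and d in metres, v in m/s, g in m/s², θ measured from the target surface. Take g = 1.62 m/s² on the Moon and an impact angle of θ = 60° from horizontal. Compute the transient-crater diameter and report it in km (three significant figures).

D ≈ 71.5 km

In SI units: d = 5550 m, v = 16300 m/s.
d^0.78 = 5550^0.78 = 832.8
v^0.46 = 16300^0.46 = 86.62
g^-0.2 = 1.62^-0.2 = 0.9080
(sin 60°)^1 = 0.8660^1 = 0.8660
D = 1.26 × 832.8 × 86.62 × 0.9080 × 0.8660 = 71472 m
   = 71.47 km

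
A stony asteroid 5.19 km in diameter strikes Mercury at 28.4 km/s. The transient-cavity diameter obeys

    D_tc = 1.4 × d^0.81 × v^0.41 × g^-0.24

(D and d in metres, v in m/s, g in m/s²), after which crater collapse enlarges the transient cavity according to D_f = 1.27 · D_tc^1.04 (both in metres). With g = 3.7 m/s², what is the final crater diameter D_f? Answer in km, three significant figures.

D_f ≈ 139 km

In SI: d = 5190 m, v = 28400 m/s.
d^0.81 = 5190^0.81 = 1022
v^0.41 = 28400^0.41 = 66.97
g^-0.24 = 3.7^-0.24 = 0.7305
D_tc = 1.4 × 1022 × 66.97 × 0.7305 = 70000 m
D_f = 1.27 × (70000)^1.04 = 1.389 × 10^5 m
     = 138.9 km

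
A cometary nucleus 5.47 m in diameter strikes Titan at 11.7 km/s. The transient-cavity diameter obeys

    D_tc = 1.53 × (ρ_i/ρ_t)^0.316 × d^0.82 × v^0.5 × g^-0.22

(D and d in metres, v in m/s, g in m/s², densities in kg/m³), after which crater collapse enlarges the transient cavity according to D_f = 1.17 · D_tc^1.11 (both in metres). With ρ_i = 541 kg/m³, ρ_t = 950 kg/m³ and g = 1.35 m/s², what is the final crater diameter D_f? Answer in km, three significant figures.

D_f ≈ 1.22 km

v = 11700 m/s.
(ρ_i/ρ_t)^0.316 = (541/950)^0.316 = 0.8370
d^0.82 = 5.47^0.82 = 4.029
v^0.5 = 11700^0.5 = 108.2
g^-0.22 = 1.35^-0.22 = 0.9361
D_tc = 1.53 × 0.8370 × 4.029 × 108.2 × 0.9361 = 522.6 m
D_f = 1.17 × (522.6)^1.11 = 1217 m
     = 1.217 km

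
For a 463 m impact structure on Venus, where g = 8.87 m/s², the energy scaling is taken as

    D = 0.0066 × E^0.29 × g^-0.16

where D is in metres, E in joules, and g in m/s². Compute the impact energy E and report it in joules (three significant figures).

Rearranging: E = [D / (0.0066 · g^-0.16)]^(1/0.29).
g^-0.16 = 8.87^-0.16 = 0.7052
D / (0.0066 × 0.7052) = 463 / (4.654 × 10^-3) = 9.948 × 10^4
E = (9.948 × 10^4)^3.4483 = 1.713 × 10^17 J

E ≈ 1.71 × 10^17 J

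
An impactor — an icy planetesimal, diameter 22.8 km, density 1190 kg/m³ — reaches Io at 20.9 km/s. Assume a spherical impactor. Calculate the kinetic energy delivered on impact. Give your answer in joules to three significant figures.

d = 22800 m; v = 20900 m/s.
Mass m = (π/6) ρ d³ = (π/6) × 1190 × (22800)³ = 7.385 × 10^15 kg
E = ½ m v² = 0.5 × 7.385 × 10^15 × (20900)² = 1.613 × 10^24 J

E ≈ 1.61 × 10^24 J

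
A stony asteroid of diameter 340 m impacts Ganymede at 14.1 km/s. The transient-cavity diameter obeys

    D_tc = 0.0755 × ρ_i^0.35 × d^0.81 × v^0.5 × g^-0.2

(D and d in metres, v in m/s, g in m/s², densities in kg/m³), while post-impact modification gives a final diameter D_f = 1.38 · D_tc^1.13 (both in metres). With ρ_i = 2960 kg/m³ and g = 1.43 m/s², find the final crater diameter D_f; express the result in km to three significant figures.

D_f ≈ 74.3 km

v = 14100 m/s.
ρ_i^0.35 = 2960^0.35 = 16.40
d^0.81 = 340^0.81 = 112.3
v^0.5 = 14100^0.5 = 118.7
g^-0.2 = 1.43^-0.2 = 0.9310
D_tc = 0.0755 × 16.40 × 112.3 × 118.7 × 0.9310 = 15370 m
D_f = 1.38 × (15370)^1.13 = 74271 m
     = 74.27 km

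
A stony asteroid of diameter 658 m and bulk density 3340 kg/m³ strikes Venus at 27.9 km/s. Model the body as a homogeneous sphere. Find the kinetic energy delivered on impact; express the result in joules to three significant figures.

v = 27900 m/s.
Mass m = (π/6) ρ d³ = (π/6) × 3340 × (658)³ = 4.982 × 10^11 kg
E = ½ m v² = 0.5 × 4.982 × 10^11 × (27900)² = 1.939 × 10^20 J

E ≈ 1.94 × 10^20 J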